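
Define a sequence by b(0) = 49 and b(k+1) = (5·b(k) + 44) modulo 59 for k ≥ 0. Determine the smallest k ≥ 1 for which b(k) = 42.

23

We have b(0) = 49; b(1) = 53; b(2) = 14; b(3) = 55; b(4) = 24; b(5) = 46; b(6) = 38; b(7) = 57; b(8) = 34; b(9) = 37; b(10) = 52; b(11) = 9; b(12) = 30; b(13) = 17; b(14) = 11; b(15) = 40; b(16) = 8; b(17) = 25; b(18) = 51; b(19) = 4; b(20) = 5; b(21) = 10; b(22) = 35; b(23) = 42; b(24) = 18; b(25) = 16; b(26) = 6; b(27) = 15; b(28) = 1; b(29) = 49.
Since b(29) = b(0) = 49, the sequence is periodic with period 29.
The value 42 first appears (with k ≥ 1) at b(23).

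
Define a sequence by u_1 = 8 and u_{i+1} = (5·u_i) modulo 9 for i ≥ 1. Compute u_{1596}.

7

Computing terms: u_1 = 8,  u_2 = 4,  u_3 = 2,  u_4 = 1,  u_5 = 5,  u_6 = 7,  u_7 = 8.
The sequence repeats with period 6.
So u_{1596} = u_{1 + ((1596-1) mod 6)} = u_6 = 7.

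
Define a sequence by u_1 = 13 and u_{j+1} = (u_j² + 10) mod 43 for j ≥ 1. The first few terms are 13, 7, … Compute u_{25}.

u_1 = 13; u_2 = 7; u_3 = 16; u_4 = 8; u_5 = 31; u_6 = 25; u_7 = 33; u_8 = 24; u_9 = 27; u_{10} = 8.
Since u_{10} = u_4 = 8, the sequence is eventually periodic: after a pre-period of length 3 it cycles with period 6.
For j ≥ 4, u_j depends only on (j - 4) mod 6. (25 - 4) mod 6 = 3, so u_{25} = u_7 = 33.

33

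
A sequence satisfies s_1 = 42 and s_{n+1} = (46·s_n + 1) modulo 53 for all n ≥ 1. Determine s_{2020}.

Computing terms: s_1 = 42,  s_2 = 25,  s_3 = 38,  s_4 = 0,  s_5 = 1,  s_6 = 47,  s_7 = 43,  s_8 = 18,  s_9 = 34,  s_{10} = 28,  s_{11} = 17,  s_{12} = 41,  s_{13} = 32,  s_{14} = 42.
Since s_{14} = s_1 = 42, the sequence is periodic with period 13.
So s_{2020} = s_{1 + ((2020-1) mod 13)} = s_5 = 1.

1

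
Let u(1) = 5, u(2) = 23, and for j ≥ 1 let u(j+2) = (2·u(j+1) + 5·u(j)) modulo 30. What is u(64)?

17

u(1) = 5; u(2) = 23; u(3) = 11; u(4) = 17; u(5) = 29; u(6) = 23; u(7) = 11.
Since (u(6), u(7)) = (u(2), u(3)) = (23, 11) (two consecutive terms determine the rest), the sequence is eventually periodic: after a pre-period of length 1 it cycles with period 4.
For j ≥ 2, u(j) depends only on (j - 2) mod 4. (64 - 2) mod 4 = 2, so u(64) = u(4) = 17.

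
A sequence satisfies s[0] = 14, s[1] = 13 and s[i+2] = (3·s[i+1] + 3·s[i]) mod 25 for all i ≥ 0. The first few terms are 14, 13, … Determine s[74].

6

Listing terms: s[0] = 14; s[1] = 13; s[2] = 6; s[3] = 7; s[4] = 14; s[5] = 13.
Since (s[4], s[5]) = (s[0], s[1]) = (14, 13) (two consecutive terms determine the rest), the sequence is periodic with period 4.
(74 - 0) mod 4 = 2, so s[74] = s[2] = 6.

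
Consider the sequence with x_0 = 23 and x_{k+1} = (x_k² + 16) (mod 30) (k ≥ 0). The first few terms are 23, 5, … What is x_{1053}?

Computing terms: x_0 = 23,  x_1 = 5,  x_2 = 11,  x_3 = 17,  x_4 = 5.
Since x_4 = x_1 = 5, the sequence is eventually periodic: after a pre-period of length 1 it cycles with period 3.
For k ≥ 1, x_k depends only on (k - 1) mod 3. (1053 - 1) mod 3 = 2, so x_{1053} = x_3 = 17.

17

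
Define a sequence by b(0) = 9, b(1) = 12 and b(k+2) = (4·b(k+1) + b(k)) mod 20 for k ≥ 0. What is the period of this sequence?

Listing terms: b(0) = 9; b(1) = 12; b(2) = 17; b(3) = 0; b(4) = 17; b(5) = 8; b(6) = 9; b(7) = 4; b(8) = 5; b(9) = 4; b(10) = 1; b(11) = 8; b(12) = 13; b(13) = 0; b(14) = 13; b(15) = 12; b(16) = 1; b(17) = 16; b(18) = 5; b(19) = 16; b(20) = 9; b(21) = 12.
Since (b(20), b(21)) = (b(0), b(1)) = (9, 12) (two consecutive terms determine the rest), the sequence is periodic with period 20.

20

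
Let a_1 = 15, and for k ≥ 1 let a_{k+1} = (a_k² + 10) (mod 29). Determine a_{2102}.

26

We have a_1 = 15, a_2 = 3, a_3 = 19, a_4 = 23, a_5 = 17, a_6 = 9, a_7 = 4, a_8 = 26, a_9 = 19.
Since a_9 = a_3 = 19, the sequence is eventually periodic: after a pre-period of length 2 it cycles with period 6.
For k ≥ 3, a_k depends only on (k - 3) mod 6. (2102 - 3) mod 6 = 5, so a_{2102} = a_8 = 26.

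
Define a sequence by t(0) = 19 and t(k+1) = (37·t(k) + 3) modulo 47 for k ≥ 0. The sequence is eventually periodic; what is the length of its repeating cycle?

Listing terms: t(0) = 19, t(1) = 1, t(2) = 40, t(3) = 26, t(4) = 25, t(5) = 35, t(6) = 29, t(7) = 42, t(8) = 6, t(9) = 37, t(10) = 9, t(11) = 7, t(12) = 27, t(13) = 15, t(14) = 41, t(15) = 16, t(16) = 31, t(17) = 22, t(18) = 18, t(19) = 11, t(20) = 34, t(21) = 39, t(22) = 36, t(23) = 19.
Since t(23) = t(0) = 19, the sequence is periodic with period 23.

23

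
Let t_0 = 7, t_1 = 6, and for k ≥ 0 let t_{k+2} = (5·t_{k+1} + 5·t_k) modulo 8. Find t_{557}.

3

Computing terms: t_0 = 7,  t_1 = 6,  t_2 = 1,  t_3 = 3,  t_4 = 4,  t_5 = 3,  t_6 = 3,  t_7 = 6,  t_8 = 5,  t_9 = 7,  t_{10} = 4,  t_{11} = 7,  t_{12} = 7,  t_{13} = 6.
Since (t_{12}, t_{13}) = (t_0, t_1) = (7, 6) (two consecutive terms determine the rest), the sequence is periodic with period 12.
So t_{557} = t_{0 + ((557-0) mod 12)} = t_5 = 3.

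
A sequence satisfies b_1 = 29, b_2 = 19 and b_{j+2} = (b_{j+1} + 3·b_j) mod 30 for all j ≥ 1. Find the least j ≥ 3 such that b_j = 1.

Listing terms: b_1 = 29; b_2 = 19; b_3 = 16; b_4 = 13; b_5 = 1; b_6 = 10; b_7 = 13; b_8 = 13; b_9 = 22; b_{10} = 1; b_{11} = 7; b_{12} = 10; b_{13} = 1; b_{14} = 1; b_{15} = 4; b_{16} = 7; b_{17} = 19; b_{18} = 10; b_{19} = 7; b_{20} = 7; b_{21} = 28; b_{22} = 19; b_{23} = 13; b_{24} = 10; b_{25} = 19; b_{26} = 19; b_{27} = 16.
Since (b_{26}, b_{27}) = (b_2, b_3) = (19, 16) (two consecutive terms determine the rest), the sequence is eventually periodic: after a pre-period of length 1 it cycles with period 24.
The value 1 first appears (with j ≥ 3) at b_5.

5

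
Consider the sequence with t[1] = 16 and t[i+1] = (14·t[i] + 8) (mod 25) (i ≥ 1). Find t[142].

t[1] = 16,  t[2] = 7,  t[3] = 6,  t[4] = 17,  t[5] = 21,  t[6] = 2,  t[7] = 11,  t[8] = 12,  t[9] = 1,  t[10] = 22,  t[11] = 16.
The sequence repeats with period 10.
So t[142] = t[1 + ((142-1) mod 10)] = t[2] = 7.

7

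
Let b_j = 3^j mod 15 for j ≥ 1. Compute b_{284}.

Computing terms: b_1 = 3; b_2 = 9; b_3 = 12; b_4 = 6; b_5 = 3.
Since b_5 = b_1 = 3, the sequence is periodic with period 4.
So b_{284} = b_{1 + ((284-1) mod 4)} = b_4 = 6.

6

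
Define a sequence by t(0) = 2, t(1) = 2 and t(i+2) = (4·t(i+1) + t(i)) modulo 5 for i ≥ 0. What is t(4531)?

3

Computing terms: t(0) = 2,  t(1) = 2,  t(2) = 0,  t(3) = 2,  t(4) = 3,  t(5) = 4,  t(6) = 4,  t(7) = 0,  t(8) = 4,  t(9) = 1,  t(10) = 3,  t(11) = 3,  t(12) = 0,  t(13) = 3,  t(14) = 2,  t(15) = 1,  t(16) = 1,  t(17) = 0,  t(18) = 1,  t(19) = 4,  t(20) = 2,  t(21) = 2.
Since (t(20), t(21)) = (t(0), t(1)) = (2, 2) (two consecutive terms determine the rest), the sequence is periodic with period 20.
So t(4531) = t(0 + ((4531-0) mod 20)) = t(11) = 3.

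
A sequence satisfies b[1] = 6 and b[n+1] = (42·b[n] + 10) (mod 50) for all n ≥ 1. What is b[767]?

44

b[1] = 6; b[2] = 12; b[3] = 14; b[4] = 48; b[5] = 26; b[6] = 2; b[7] = 44; b[8] = 8; b[9] = 46; b[10] = 42; b[11] = 24; b[12] = 18; b[13] = 16; b[14] = 32; b[15] = 4; b[16] = 28; b[17] = 36; b[18] = 22; b[19] = 34; b[20] = 38; b[21] = 6.
Since b[21] = b[1] = 6, the sequence is periodic with period 20.
(767 - 1) mod 20 = 6, so b[767] = b[7] = 44.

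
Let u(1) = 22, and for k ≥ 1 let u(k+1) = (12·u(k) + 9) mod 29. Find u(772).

18

u(1) = 22,  u(2) = 12,  u(3) = 8,  u(4) = 18,  u(5) = 22.
The sequence repeats with period 4.
(772 - 1) mod 4 = 3, so u(772) = u(4) = 18.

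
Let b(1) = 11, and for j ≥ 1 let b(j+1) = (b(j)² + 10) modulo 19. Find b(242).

b(1) = 11; b(2) = 17; b(3) = 14; b(4) = 16; b(5) = 0; b(6) = 10; b(7) = 15; b(8) = 7; b(9) = 2; b(10) = 14.
Since b(10) = b(3) = 14, the sequence is eventually periodic: after a pre-period of length 2 it cycles with period 7.
For j ≥ 3, b(j) depends only on (j - 3) mod 7. (242 - 3) mod 7 = 1, so b(242) = b(4) = 16.

16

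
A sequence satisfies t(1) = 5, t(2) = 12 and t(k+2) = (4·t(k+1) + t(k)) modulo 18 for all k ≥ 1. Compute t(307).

17

We have t(1) = 5, t(2) = 12, t(3) = 17, t(4) = 8, t(5) = 13, t(6) = 6, t(7) = 1, t(8) = 10, t(9) = 5, t(10) = 12.
Since (t(9), t(10)) = (t(1), t(2)) = (5, 12) (two consecutive terms determine the rest), the sequence is periodic with period 8.
So t(307) = t(1 + ((307-1) mod 8)) = t(3) = 17.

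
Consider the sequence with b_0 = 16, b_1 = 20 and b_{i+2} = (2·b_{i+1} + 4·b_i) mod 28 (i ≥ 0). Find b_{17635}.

Computing terms: b_0 = 16, b_1 = 20, b_2 = 20, b_3 = 8, b_4 = 12, b_5 = 0, b_6 = 20, b_7 = 12, b_8 = 20, b_9 = 4, b_{10} = 4, b_{11} = 24, b_{12} = 8, b_{13} = 0, b_{14} = 4, b_{15} = 8, b_{16} = 4, b_{17} = 12, b_{18} = 12, b_{19} = 16, b_{20} = 24, b_{21} = 0, b_{22} = 12, b_{23} = 24, b_{24} = 12, b_{25} = 8, b_{26} = 8, b_{27} = 20, b_{28} = 16, b_{29} = 0, b_{30} = 8, b_{31} = 16, b_{32} = 8, b_{33} = 24, b_{34} = 24, b_{35} = 4, b_{36} = 20, b_{37} = 0, b_{38} = 24, b_{39} = 20, b_{40} = 24, b_{41} = 16, b_{42} = 16, b_{43} = 12, b_{44} = 4, b_{45} = 0, b_{46} = 16, b_{47} = 4, b_{48} = 16, b_{49} = 20.
The sequence repeats with period 48.
So b_{17635} = b_{0 + ((17635-0) mod 48)} = b_{19} = 16.

16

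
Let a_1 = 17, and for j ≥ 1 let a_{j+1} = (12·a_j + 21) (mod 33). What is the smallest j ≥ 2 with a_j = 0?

7

We have a_1 = 17,  a_2 = 27,  a_3 = 15,  a_4 = 3,  a_5 = 24,  a_6 = 12,  a_7 = 0,  a_8 = 21,  a_9 = 9,  a_{10} = 30,  a_{11} = 18,  a_{12} = 6,  a_{13} = 27.
Since a_{13} = a_2 = 27, the sequence is eventually periodic: after a pre-period of length 1 it cycles with period 11.
The value 0 first appears (with j ≥ 2) at a_7.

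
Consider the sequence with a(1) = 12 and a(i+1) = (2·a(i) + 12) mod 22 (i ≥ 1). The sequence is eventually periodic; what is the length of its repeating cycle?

We have a(1) = 12, a(2) = 14, a(3) = 18, a(4) = 4, a(5) = 20, a(6) = 8, a(7) = 6, a(8) = 2, a(9) = 16, a(10) = 0, a(11) = 12.
The sequence repeats with period 10.

10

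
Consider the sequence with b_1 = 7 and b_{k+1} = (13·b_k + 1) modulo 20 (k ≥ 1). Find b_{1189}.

7

Listing terms: b_1 = 7,  b_2 = 12,  b_3 = 17,  b_4 = 2,  b_5 = 7.
The sequence repeats with period 4.
So b_{1189} = b_{1 + ((1189-1) mod 4)} = b_1 = 7.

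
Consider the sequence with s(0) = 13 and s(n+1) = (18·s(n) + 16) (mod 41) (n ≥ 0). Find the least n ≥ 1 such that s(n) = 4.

1

Computing terms: s(0) = 13; s(1) = 4; s(2) = 6; s(3) = 1; s(4) = 34; s(5) = 13.
The sequence repeats with period 5.
The value 4 first appears (with n ≥ 1) at s(1).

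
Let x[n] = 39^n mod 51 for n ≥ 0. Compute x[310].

36

x[0] = 1; x[1] = 39; x[2] = 42; x[3] = 6; x[4] = 30; x[5] = 48; x[6] = 36; x[7] = 27; x[8] = 33; x[9] = 12; x[10] = 9; x[11] = 45; x[12] = 21; x[13] = 3; x[14] = 15; x[15] = 24; x[16] = 18; x[17] = 39.
Since x[17] = x[1] = 39, the sequence is eventually periodic: after a pre-period of length 1 it cycles with period 16.
For n ≥ 1, x[n] depends only on (n - 1) mod 16. (310 - 1) mod 16 = 5, so x[310] = x[6] = 36.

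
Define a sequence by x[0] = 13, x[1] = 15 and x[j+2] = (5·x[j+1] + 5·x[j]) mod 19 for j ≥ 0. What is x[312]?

Listing terms: x[0] = 13,  x[1] = 15,  x[2] = 7,  x[3] = 15,  x[4] = 15,  x[5] = 17,  x[6] = 8,  x[7] = 11,  x[8] = 0,  x[9] = 17,  x[10] = 9,  x[11] = 16,  x[12] = 11,  x[13] = 2,  x[14] = 8,  x[15] = 12,  x[16] = 5,  x[17] = 9,  x[18] = 13,  x[19] = 15.
The sequence repeats with period 18.
So x[312] = x[0 + ((312-0) mod 18)] = x[6] = 8.

8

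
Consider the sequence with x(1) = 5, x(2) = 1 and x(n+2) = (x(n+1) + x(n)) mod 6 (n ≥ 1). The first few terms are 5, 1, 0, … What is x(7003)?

3

Computing terms: x(1) = 5; x(2) = 1; x(3) = 0; x(4) = 1; x(5) = 1; x(6) = 2; x(7) = 3; x(8) = 5; x(9) = 2; x(10) = 1; x(11) = 3; x(12) = 4; x(13) = 1; x(14) = 5; x(15) = 0; x(16) = 5; x(17) = 5; x(18) = 4; x(19) = 3; x(20) = 1; x(21) = 4; x(22) = 5; x(23) = 3; x(24) = 2; x(25) = 5; x(26) = 1.
Since (x(25), x(26)) = (x(1), x(2)) = (5, 1) (two consecutive terms determine the rest), the sequence is periodic with period 24.
(7003 - 1) mod 24 = 18, so x(7003) = x(19) = 3.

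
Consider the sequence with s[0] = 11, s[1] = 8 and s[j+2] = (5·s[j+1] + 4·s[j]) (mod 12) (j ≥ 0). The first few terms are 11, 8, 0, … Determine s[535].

4

s[0] = 11; s[1] = 8; s[2] = 0; s[3] = 8; s[4] = 4; s[5] = 4; s[6] = 0; s[7] = 4; s[8] = 8; s[9] = 8; s[10] = 0.
Since (s[9], s[10]) = (s[1], s[2]) = (8, 0) (two consecutive terms determine the rest), the sequence is eventually periodic: after a pre-period of length 1 it cycles with period 8.
For j ≥ 1, s[j] depends only on (j - 1) mod 8. (535 - 1) mod 8 = 6, so s[535] = s[7] = 4.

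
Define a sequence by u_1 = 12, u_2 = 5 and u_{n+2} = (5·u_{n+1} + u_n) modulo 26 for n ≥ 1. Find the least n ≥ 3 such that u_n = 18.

u_1 = 12,  u_2 = 5,  u_3 = 11,  u_4 = 8,  u_5 = 25,  u_6 = 3,  u_7 = 14,  u_8 = 21,  u_9 = 15,  u_{10} = 18,  u_{11} = 1,  u_{12} = 23,  u_{13} = 12,  u_{14} = 5.
The sequence repeats with period 12.
The value 18 first appears (with n ≥ 3) at u_{10}.

10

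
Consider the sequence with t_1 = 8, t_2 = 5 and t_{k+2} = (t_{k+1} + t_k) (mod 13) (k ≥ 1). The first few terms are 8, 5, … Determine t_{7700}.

Computing terms: t_1 = 8, t_2 = 5, t_3 = 0, t_4 = 5, t_5 = 5, t_6 = 10, t_7 = 2, t_8 = 12, t_9 = 1, t_{10} = 0, t_{11} = 1, t_{12} = 1, t_{13} = 2, t_{14} = 3, t_{15} = 5, t_{16} = 8, t_{17} = 0, t_{18} = 8, t_{19} = 8, t_{20} = 3, t_{21} = 11, t_{22} = 1, t_{23} = 12, t_{24} = 0, t_{25} = 12, t_{26} = 12, t_{27} = 11, t_{28} = 10, t_{29} = 8, t_{30} = 5.
Since (t_{29}, t_{30}) = (t_1, t_2) = (8, 5) (two consecutive terms determine the rest), the sequence is periodic with period 28.
So t_{7700} = t_{1 + ((7700-1) mod 28)} = t_{28} = 10.

10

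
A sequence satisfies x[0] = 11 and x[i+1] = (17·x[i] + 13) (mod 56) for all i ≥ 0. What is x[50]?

x[0] = 11; x[1] = 32; x[2] = 53; x[3] = 18; x[4] = 39; x[5] = 4; x[6] = 25; x[7] = 46; x[8] = 11.
Since x[8] = x[0] = 11, the sequence is periodic with period 8.
So x[50] = x[0 + ((50-0) mod 8)] = x[2] = 53.

53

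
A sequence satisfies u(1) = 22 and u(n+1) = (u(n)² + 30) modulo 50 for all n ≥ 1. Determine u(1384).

Computing terms: u(1) = 22, u(2) = 14, u(3) = 26, u(4) = 6, u(5) = 16, u(6) = 36, u(7) = 26.
Since u(7) = u(3) = 26, the sequence is eventually periodic: after a pre-period of length 2 it cycles with period 4.
For n ≥ 3, u(n) depends only on (n - 3) mod 4. (1384 - 3) mod 4 = 1, so u(1384) = u(4) = 6.

6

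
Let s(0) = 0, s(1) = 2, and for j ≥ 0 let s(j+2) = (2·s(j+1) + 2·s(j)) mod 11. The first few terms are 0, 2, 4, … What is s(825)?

Listing terms: s(0) = 0, s(1) = 2, s(2) = 4, s(3) = 1, s(4) = 10, s(5) = 0, s(6) = 9, s(7) = 7, s(8) = 10, s(9) = 1, s(10) = 0, s(11) = 2.
Since (s(10), s(11)) = (s(0), s(1)) = (0, 2) (two consecutive terms determine the rest), the sequence is periodic with period 10.
(825 - 0) mod 10 = 5, so s(825) = s(5) = 0.

0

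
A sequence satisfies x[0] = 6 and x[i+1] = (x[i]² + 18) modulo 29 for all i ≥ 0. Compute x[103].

Computing terms: x[0] = 6, x[1] = 25, x[2] = 5, x[3] = 14, x[4] = 11, x[5] = 23, x[6] = 25.
Since x[6] = x[1] = 25, the sequence is eventually periodic: after a pre-period of length 1 it cycles with period 5.
For i ≥ 1, x[i] depends only on (i - 1) mod 5. (103 - 1) mod 5 = 2, so x[103] = x[3] = 14.

14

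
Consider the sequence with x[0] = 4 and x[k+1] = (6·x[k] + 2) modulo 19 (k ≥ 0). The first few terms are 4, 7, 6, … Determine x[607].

2

Listing terms: x[0] = 4,  x[1] = 7,  x[2] = 6,  x[3] = 0,  x[4] = 2,  x[5] = 14,  x[6] = 10,  x[7] = 5,  x[8] = 13,  x[9] = 4.
The sequence repeats with period 9.
(607 - 0) mod 9 = 4, so x[607] = x[4] = 2.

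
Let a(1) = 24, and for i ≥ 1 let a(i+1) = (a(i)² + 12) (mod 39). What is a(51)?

21

a(1) = 24,  a(2) = 3,  a(3) = 21,  a(4) = 24.
Since a(4) = a(1) = 24, the sequence is periodic with period 3.
So a(51) = a(1 + ((51-1) mod 3)) = a(3) = 21.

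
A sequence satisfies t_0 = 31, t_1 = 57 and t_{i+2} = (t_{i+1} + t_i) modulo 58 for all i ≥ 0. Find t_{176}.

We have t_0 = 31, t_1 = 57, t_2 = 30, t_3 = 29, t_4 = 1, t_5 = 30, t_6 = 31, t_7 = 3, t_8 = 34, t_9 = 37, t_{10} = 13, t_{11} = 50, t_{12} = 5, t_{13} = 55, t_{14} = 2, t_{15} = 57, t_{16} = 1, t_{17} = 0, t_{18} = 1, t_{19} = 1, t_{20} = 2, t_{21} = 3, t_{22} = 5, t_{23} = 8, t_{24} = 13, t_{25} = 21, t_{26} = 34, t_{27} = 55, t_{28} = 31, t_{29} = 28, t_{30} = 1, t_{31} = 29, t_{32} = 30, t_{33} = 1, t_{34} = 31, t_{35} = 32, t_{36} = 5, t_{37} = 37, t_{38} = 42, t_{39} = 21, t_{40} = 5, t_{41} = 26, t_{42} = 31, t_{43} = 57.
Since (t_{42}, t_{43}) = (t_0, t_1) = (31, 57) (two consecutive terms determine the rest), the sequence is periodic with period 42.
(176 - 0) mod 42 = 8, so t_{176} = t_8 = 34.

34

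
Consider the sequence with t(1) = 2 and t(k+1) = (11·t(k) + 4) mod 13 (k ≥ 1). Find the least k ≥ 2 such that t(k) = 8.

11

Listing terms: t(1) = 2,  t(2) = 0,  t(3) = 4,  t(4) = 9,  t(5) = 12,  t(6) = 6,  t(7) = 5,  t(8) = 7,  t(9) = 3,  t(10) = 11,  t(11) = 8,  t(12) = 1,  t(13) = 2.
The sequence repeats with period 12.
The value 8 first appears (with k ≥ 2) at t(11).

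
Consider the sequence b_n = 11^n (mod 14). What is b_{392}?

9

We have b_1 = 11; b_2 = 9; b_3 = 1; b_4 = 11.
The sequence repeats with period 3.
(392 - 1) mod 3 = 1, so b_{392} = b_2 = 9.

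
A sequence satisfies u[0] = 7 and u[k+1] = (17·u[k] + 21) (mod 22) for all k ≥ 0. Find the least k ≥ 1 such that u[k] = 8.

1

We have u[0] = 7, u[1] = 8, u[2] = 3, u[3] = 6, u[4] = 13, u[5] = 0, u[6] = 21, u[7] = 4, u[8] = 1, u[9] = 16, u[10] = 7.
Since u[10] = u[0] = 7, the sequence is periodic with period 10.
The value 8 first appears (with k ≥ 1) at u[1].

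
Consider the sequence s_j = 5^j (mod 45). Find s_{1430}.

We have s_0 = 1, s_1 = 5, s_2 = 25, s_3 = 35, s_4 = 40, s_5 = 20, s_6 = 10, s_7 = 5.
Since s_7 = s_1 = 5, the sequence is eventually periodic: after a pre-period of length 1 it cycles with period 6.
For j ≥ 1, s_j depends only on (j - 1) mod 6. (1430 - 1) mod 6 = 1, so s_{1430} = s_2 = 25.

25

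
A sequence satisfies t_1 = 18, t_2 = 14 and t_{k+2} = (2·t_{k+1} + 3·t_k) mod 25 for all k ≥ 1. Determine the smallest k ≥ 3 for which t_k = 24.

14

t_1 = 18,  t_2 = 14,  t_3 = 7,  t_4 = 6,  t_5 = 8,  t_6 = 9,  t_7 = 17,  t_8 = 11,  t_9 = 23,  t_{10} = 4,  t_{11} = 2,  t_{12} = 16,  t_{13} = 13,  t_{14} = 24,  t_{15} = 12,  t_{16} = 21,  t_{17} = 3,  t_{18} = 19,  t_{19} = 22,  t_{20} = 1,  t_{21} = 18,  t_{22} = 14.
The sequence repeats with period 20.
The value 24 first appears (with k ≥ 3) at t_{14}.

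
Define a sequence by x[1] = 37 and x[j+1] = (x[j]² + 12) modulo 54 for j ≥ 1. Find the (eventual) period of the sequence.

6

Computing terms: x[1] = 37, x[2] = 31, x[3] = 1, x[4] = 13, x[5] = 19, x[6] = 49, x[7] = 37.
The sequence repeats with period 6.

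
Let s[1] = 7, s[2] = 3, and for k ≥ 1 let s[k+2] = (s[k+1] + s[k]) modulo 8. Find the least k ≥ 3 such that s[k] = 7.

5

Computing terms: s[1] = 7,  s[2] = 3,  s[3] = 2,  s[4] = 5,  s[5] = 7,  s[6] = 4,  s[7] = 3,  s[8] = 7,  s[9] = 2,  s[10] = 1,  s[11] = 3,  s[12] = 4,  s[13] = 7,  s[14] = 3.
The sequence repeats with period 12.
The value 7 first appears (with k ≥ 3) at s[5].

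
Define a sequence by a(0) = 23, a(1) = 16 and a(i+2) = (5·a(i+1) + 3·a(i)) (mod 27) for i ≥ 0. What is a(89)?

22

We have a(0) = 23, a(1) = 16, a(2) = 14, a(3) = 10, a(4) = 11, a(5) = 4, a(6) = 26, a(7) = 7, a(8) = 5, a(9) = 19, a(10) = 2, a(11) = 13, a(12) = 17, a(13) = 16, a(14) = 23, a(15) = 1, a(16) = 20, a(17) = 22, a(18) = 8, a(19) = 25, a(20) = 14, a(21) = 10.
Since (a(20), a(21)) = (a(2), a(3)) = (14, 10) (two consecutive terms determine the rest), the sequence is eventually periodic: after a pre-period of length 2 it cycles with period 18.
For i ≥ 2, a(i) depends only on (i - 2) mod 18. (89 - 2) mod 18 = 15, so a(89) = a(17) = 22.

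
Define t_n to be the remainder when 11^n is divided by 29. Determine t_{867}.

t_1 = 11,  t_2 = 5,  t_3 = 26,  t_4 = 25,  t_5 = 14,  t_6 = 9,  t_7 = 12,  t_8 = 16,  t_9 = 2,  t_{10} = 22,  t_{11} = 10,  t_{12} = 23,  t_{13} = 21,  t_{14} = 28,  t_{15} = 18,  t_{16} = 24,  t_{17} = 3,  t_{18} = 4,  t_{19} = 15,  t_{20} = 20,  t_{21} = 17,  t_{22} = 13,  t_{23} = 27,  t_{24} = 7,  t_{25} = 19,  t_{26} = 6,  t_{27} = 8,  t_{28} = 1,  t_{29} = 11.
Since t_{29} = t_1 = 11, the sequence is periodic with period 28.
(867 - 1) mod 28 = 26, so t_{867} = t_{27} = 8.

8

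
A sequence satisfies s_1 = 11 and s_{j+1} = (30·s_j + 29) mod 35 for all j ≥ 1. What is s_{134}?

9

s_1 = 11, s_2 = 9, s_3 = 19, s_4 = 4, s_5 = 9.
Since s_5 = s_2 = 9, the sequence is eventually periodic: after a pre-period of length 1 it cycles with period 3.
For j ≥ 2, s_j depends only on (j - 2) mod 3. (134 - 2) mod 3 = 0, so s_{134} = s_2 = 9.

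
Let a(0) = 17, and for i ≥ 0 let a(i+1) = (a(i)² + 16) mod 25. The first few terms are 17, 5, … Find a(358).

We have a(0) = 17; a(1) = 5; a(2) = 16; a(3) = 22; a(4) = 0; a(5) = 16.
Since a(5) = a(2) = 16, the sequence is eventually periodic: after a pre-period of length 2 it cycles with period 3.
For i ≥ 2, a(i) depends only on (i - 2) mod 3. (358 - 2) mod 3 = 2, so a(358) = a(4) = 0.

0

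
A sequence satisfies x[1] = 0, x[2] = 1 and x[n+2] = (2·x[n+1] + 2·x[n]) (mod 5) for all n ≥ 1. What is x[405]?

4

Listing terms: x[1] = 0,  x[2] = 1,  x[3] = 2,  x[4] = 1,  x[5] = 1,  x[6] = 4,  x[7] = 0,  x[8] = 3,  x[9] = 1,  x[10] = 3,  x[11] = 3,  x[12] = 2,  x[13] = 0,  x[14] = 4,  x[15] = 3,  x[16] = 4,  x[17] = 4,  x[18] = 1,  x[19] = 0,  x[20] = 2,  x[21] = 4,  x[22] = 2,  x[23] = 2,  x[24] = 3,  x[25] = 0,  x[26] = 1.
Since (x[25], x[26]) = (x[1], x[2]) = (0, 1) (two consecutive terms determine the rest), the sequence is periodic with period 24.
So x[405] = x[1 + ((405-1) mod 24)] = x[21] = 4.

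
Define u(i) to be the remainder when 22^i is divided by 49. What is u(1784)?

29

Computing terms: u(0) = 1; u(1) = 22; u(2) = 43; u(3) = 15; u(4) = 36; u(5) = 8; u(6) = 29; u(7) = 1.
The sequence repeats with period 7.
(1784 - 0) mod 7 = 6, so u(1784) = u(6) = 29.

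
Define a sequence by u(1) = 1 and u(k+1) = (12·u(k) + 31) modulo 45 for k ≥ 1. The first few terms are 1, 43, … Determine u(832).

Computing terms: u(1) = 1; u(2) = 43; u(3) = 7; u(4) = 25; u(5) = 16; u(6) = 43.
Since u(6) = u(2) = 43, the sequence is eventually periodic: after a pre-period of length 1 it cycles with period 4.
For k ≥ 2, u(k) depends only on (k - 2) mod 4. (832 - 2) mod 4 = 2, so u(832) = u(4) = 25.

25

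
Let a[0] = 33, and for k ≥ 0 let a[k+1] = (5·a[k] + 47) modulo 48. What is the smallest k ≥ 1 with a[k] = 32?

We have a[0] = 33; a[1] = 20; a[2] = 3; a[3] = 14; a[4] = 21; a[5] = 8; a[6] = 39; a[7] = 2; a[8] = 9; a[9] = 44; a[10] = 27; a[11] = 38; a[12] = 45; a[13] = 32; a[14] = 15; a[15] = 26; a[16] = 33.
The sequence repeats with period 16.
The value 32 first appears (with k ≥ 1) at a[13].

13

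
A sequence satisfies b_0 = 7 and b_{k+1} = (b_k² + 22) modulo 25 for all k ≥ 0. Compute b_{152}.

18

Listing terms: b_0 = 7,  b_1 = 21,  b_2 = 13,  b_3 = 16,  b_4 = 3,  b_5 = 6,  b_6 = 8,  b_7 = 11,  b_8 = 18,  b_9 = 21.
Since b_9 = b_1 = 21, the sequence is eventually periodic: after a pre-period of length 1 it cycles with period 8.
For k ≥ 1, b_k depends only on (k - 1) mod 8. (152 - 1) mod 8 = 7, so b_{152} = b_8 = 18.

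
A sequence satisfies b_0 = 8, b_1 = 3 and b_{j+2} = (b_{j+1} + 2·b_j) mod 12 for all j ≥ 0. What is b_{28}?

We have b_0 = 8, b_1 = 3, b_2 = 7, b_3 = 1, b_4 = 3, b_5 = 5, b_6 = 11, b_7 = 9, b_8 = 7, b_9 = 1.
Since (b_8, b_9) = (b_2, b_3) = (7, 1) (two consecutive terms determine the rest), the sequence is eventually periodic: after a pre-period of length 2 it cycles with period 6.
For j ≥ 2, b_j depends only on (j - 2) mod 6. (28 - 2) mod 6 = 2, so b_{28} = b_4 = 3.

3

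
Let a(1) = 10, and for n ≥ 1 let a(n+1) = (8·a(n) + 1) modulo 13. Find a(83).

We have a(1) = 10, a(2) = 3, a(3) = 12, a(4) = 6, a(5) = 10.
The sequence repeats with period 4.
So a(83) = a(1 + ((83-1) mod 4)) = a(3) = 12.

12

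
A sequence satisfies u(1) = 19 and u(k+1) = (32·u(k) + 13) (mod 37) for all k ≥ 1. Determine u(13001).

u(1) = 19,  u(2) = 29,  u(3) = 16,  u(4) = 7,  u(5) = 15,  u(6) = 12,  u(7) = 27,  u(8) = 26,  u(9) = 31,  u(10) = 6,  u(11) = 20,  u(12) = 24,  u(13) = 4,  u(14) = 30,  u(15) = 11,  u(16) = 32,  u(17) = 1,  u(18) = 8,  u(19) = 10,  u(20) = 0,  u(21) = 13,  u(22) = 22,  u(23) = 14,  u(24) = 17,  u(25) = 2,  u(26) = 3,  u(27) = 35,  u(28) = 23,  u(29) = 9,  u(30) = 5,  u(31) = 25,  u(32) = 36,  u(33) = 18,  u(34) = 34,  u(35) = 28,  u(36) = 21,  u(37) = 19.
The sequence repeats with period 36.
So u(13001) = u(1 + ((13001-1) mod 36)) = u(5) = 15.

15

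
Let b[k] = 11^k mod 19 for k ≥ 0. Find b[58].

b[0] = 1, b[1] = 11, b[2] = 7, b[3] = 1.
The sequence repeats with period 3.
(58 - 0) mod 3 = 1, so b[58] = b[1] = 11.

11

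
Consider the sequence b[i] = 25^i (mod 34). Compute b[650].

13

b[0] = 1, b[1] = 25, b[2] = 13, b[3] = 19, b[4] = 33, b[5] = 9, b[6] = 21, b[7] = 15, b[8] = 1.
The sequence repeats with period 8.
So b[650] = b[0 + ((650-0) mod 8)] = b[2] = 13.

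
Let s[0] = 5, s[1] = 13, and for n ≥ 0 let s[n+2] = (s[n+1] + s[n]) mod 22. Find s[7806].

We have s[0] = 5; s[1] = 13; s[2] = 18; s[3] = 9; s[4] = 5; s[5] = 14; s[6] = 19; s[7] = 11; s[8] = 8; s[9] = 19; s[10] = 5; s[11] = 2; s[12] = 7; s[13] = 9; s[14] = 16; s[15] = 3; s[16] = 19; s[17] = 0; s[18] = 19; s[19] = 19; s[20] = 16; s[21] = 13; s[22] = 7; s[23] = 20; s[24] = 5; s[25] = 3; s[26] = 8; s[27] = 11; s[28] = 19; s[29] = 8; s[30] = 5; s[31] = 13.
Since (s[30], s[31]) = (s[0], s[1]) = (5, 13) (two consecutive terms determine the rest), the sequence is periodic with period 30.
So s[7806] = s[0 + ((7806-0) mod 30)] = s[6] = 19.

19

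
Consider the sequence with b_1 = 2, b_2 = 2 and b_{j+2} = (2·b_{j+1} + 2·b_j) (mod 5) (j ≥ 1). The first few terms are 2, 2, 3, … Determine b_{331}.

We have b_1 = 2; b_2 = 2; b_3 = 3; b_4 = 0; b_5 = 1; b_6 = 2; b_7 = 1; b_8 = 1; b_9 = 4; b_{10} = 0; b_{11} = 3; b_{12} = 1; b_{13} = 3; b_{14} = 3; b_{15} = 2; b_{16} = 0; b_{17} = 4; b_{18} = 3; b_{19} = 4; b_{20} = 4; b_{21} = 1; b_{22} = 0; b_{23} = 2; b_{24} = 4; b_{25} = 2; b_{26} = 2.
Since (b_{25}, b_{26}) = (b_1, b_2) = (2, 2) (two consecutive terms determine the rest), the sequence is periodic with period 24.
So b_{331} = b_{1 + ((331-1) mod 24)} = b_{19} = 4.

4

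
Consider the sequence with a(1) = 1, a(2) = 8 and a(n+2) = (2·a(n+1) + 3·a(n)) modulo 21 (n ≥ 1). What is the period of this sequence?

Listing terms: a(1) = 1; a(2) = 8; a(3) = 19; a(4) = 20; a(5) = 13; a(6) = 2; a(7) = 1; a(8) = 8.
The sequence repeats with period 6.

6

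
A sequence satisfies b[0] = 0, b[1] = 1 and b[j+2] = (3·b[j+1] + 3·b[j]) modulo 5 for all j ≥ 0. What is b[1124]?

0

b[0] = 0; b[1] = 1; b[2] = 3; b[3] = 2; b[4] = 0; b[5] = 1.
Since (b[4], b[5]) = (b[0], b[1]) = (0, 1) (two consecutive terms determine the rest), the sequence is periodic with period 4.
So b[1124] = b[0 + ((1124-0) mod 4)] = b[0] = 0.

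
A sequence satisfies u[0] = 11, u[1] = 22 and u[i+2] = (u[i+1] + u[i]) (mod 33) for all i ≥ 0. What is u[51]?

22

Computing terms: u[0] = 11,  u[1] = 22,  u[2] = 0,  u[3] = 22,  u[4] = 22,  u[5] = 11,  u[6] = 0,  u[7] = 11,  u[8] = 11,  u[9] = 22.
Since (u[8], u[9]) = (u[0], u[1]) = (11, 22) (two consecutive terms determine the rest), the sequence is periodic with period 8.
So u[51] = u[0 + ((51-0) mod 8)] = u[3] = 22.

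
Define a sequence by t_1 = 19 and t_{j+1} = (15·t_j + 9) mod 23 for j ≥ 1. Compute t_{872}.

22

Computing terms: t_1 = 19; t_2 = 18; t_3 = 3; t_4 = 8; t_5 = 14; t_6 = 12; t_7 = 5; t_8 = 15; t_9 = 4; t_{10} = 0; t_{11} = 9; t_{12} = 6; t_{13} = 7; t_{14} = 22; t_{15} = 17; t_{16} = 11; t_{17} = 13; t_{18} = 20; t_{19} = 10; t_{20} = 21; t_{21} = 2; t_{22} = 16; t_{23} = 19.
Since t_{23} = t_1 = 19, the sequence is periodic with period 22.
So t_{872} = t_{1 + ((872-1) mod 22)} = t_{14} = 22.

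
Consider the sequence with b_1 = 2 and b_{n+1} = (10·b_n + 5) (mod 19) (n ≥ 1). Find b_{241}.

17

Computing terms: b_1 = 2; b_2 = 6; b_3 = 8; b_4 = 9; b_5 = 0; b_6 = 5; b_7 = 17; b_8 = 4; b_9 = 7; b_{10} = 18; b_{11} = 14; b_{12} = 12; b_{13} = 11; b_{14} = 1; b_{15} = 15; b_{16} = 3; b_{17} = 16; b_{18} = 13; b_{19} = 2.
The sequence repeats with period 18.
So b_{241} = b_{1 + ((241-1) mod 18)} = b_7 = 17.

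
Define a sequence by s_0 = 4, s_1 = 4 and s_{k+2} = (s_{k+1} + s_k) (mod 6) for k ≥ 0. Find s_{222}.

We have s_0 = 4; s_1 = 4; s_2 = 2; s_3 = 0; s_4 = 2; s_5 = 2; s_6 = 4; s_7 = 0; s_8 = 4; s_9 = 4.
Since (s_8, s_9) = (s_0, s_1) = (4, 4) (two consecutive terms determine the rest), the sequence is periodic with period 8.
(222 - 0) mod 8 = 6, so s_{222} = s_6 = 4.

4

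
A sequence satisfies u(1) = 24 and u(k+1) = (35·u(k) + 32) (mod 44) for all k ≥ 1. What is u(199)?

4

u(1) = 24, u(2) = 36, u(3) = 16, u(4) = 20, u(5) = 28, u(6) = 0, u(7) = 32, u(8) = 8, u(9) = 4, u(10) = 40, u(11) = 24.
The sequence repeats with period 10.
(199 - 1) mod 10 = 8, so u(199) = u(9) = 4.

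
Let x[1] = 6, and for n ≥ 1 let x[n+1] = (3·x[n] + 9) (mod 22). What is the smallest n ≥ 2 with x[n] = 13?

8

Computing terms: x[1] = 6, x[2] = 5, x[3] = 2, x[4] = 15, x[5] = 10, x[6] = 17, x[7] = 16, x[8] = 13, x[9] = 4, x[10] = 21, x[11] = 6.
Since x[11] = x[1] = 6, the sequence is periodic with period 10.
The value 13 first appears (with n ≥ 2) at x[8].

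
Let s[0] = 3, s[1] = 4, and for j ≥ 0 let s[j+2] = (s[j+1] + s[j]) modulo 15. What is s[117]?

Computing terms: s[0] = 3; s[1] = 4; s[2] = 7; s[3] = 11; s[4] = 3; s[5] = 14; s[6] = 2; s[7] = 1; s[8] = 3; s[9] = 4.
Since (s[8], s[9]) = (s[0], s[1]) = (3, 4) (two consecutive terms determine the rest), the sequence is periodic with period 8.
So s[117] = s[0 + ((117-0) mod 8)] = s[5] = 14.

14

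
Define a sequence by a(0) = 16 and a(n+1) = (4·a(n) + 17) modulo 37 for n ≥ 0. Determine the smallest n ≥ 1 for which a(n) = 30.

11

We have a(0) = 16; a(1) = 7; a(2) = 8; a(3) = 12; a(4) = 28; a(5) = 18; a(6) = 15; a(7) = 3; a(8) = 29; a(9) = 22; a(10) = 31; a(11) = 30; a(12) = 26; a(13) = 10; a(14) = 20; a(15) = 23; a(16) = 35; a(17) = 9; a(18) = 16.
Since a(18) = a(0) = 16, the sequence is periodic with period 18.
The value 30 first appears (with n ≥ 1) at a(11).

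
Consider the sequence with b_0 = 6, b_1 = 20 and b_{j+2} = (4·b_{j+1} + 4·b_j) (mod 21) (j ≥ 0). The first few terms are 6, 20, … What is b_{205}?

Listing terms: b_0 = 6,  b_1 = 20,  b_2 = 20,  b_3 = 13,  b_4 = 6,  b_5 = 13,  b_6 = 13,  b_7 = 20,  b_8 = 6,  b_9 = 20.
Since (b_8, b_9) = (b_0, b_1) = (6, 20) (two consecutive terms determine the rest), the sequence is periodic with period 8.
(205 - 0) mod 8 = 5, so b_{205} = b_5 = 13.

13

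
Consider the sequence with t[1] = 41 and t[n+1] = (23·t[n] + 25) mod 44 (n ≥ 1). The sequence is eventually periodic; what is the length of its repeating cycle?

t[1] = 41,  t[2] = 0,  t[3] = 25,  t[4] = 28,  t[5] = 9,  t[6] = 12,  t[7] = 37,  t[8] = 40,  t[9] = 21,  t[10] = 24,  t[11] = 5,  t[12] = 8,  t[13] = 33,  t[14] = 36,  t[15] = 17,  t[16] = 20,  t[17] = 1,  t[18] = 4,  t[19] = 29,  t[20] = 32,  t[21] = 13,  t[22] = 16,  t[23] = 41.
Since t[23] = t[1] = 41, the sequence is periodic with period 22.

22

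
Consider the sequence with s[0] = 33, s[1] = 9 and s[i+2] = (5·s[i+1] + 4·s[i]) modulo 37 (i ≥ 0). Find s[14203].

Listing terms: s[0] = 33; s[1] = 9; s[2] = 29; s[3] = 33; s[4] = 22; s[5] = 20; s[6] = 3; s[7] = 21; s[8] = 6; s[9] = 3; s[10] = 2; s[11] = 22; s[12] = 7; s[13] = 12; s[14] = 14; s[15] = 7; s[16] = 17; s[17] = 2; s[18] = 4; s[19] = 28; s[20] = 8; s[21] = 4; s[22] = 15; s[23] = 17; s[24] = 34; s[25] = 16; s[26] = 31; s[27] = 34; s[28] = 35; s[29] = 15; s[30] = 30; s[31] = 25; s[32] = 23; s[33] = 30; s[34] = 20; s[35] = 35; s[36] = 33; s[37] = 9.
The sequence repeats with period 36.
(14203 - 0) mod 36 = 19, so s[14203] = s[19] = 28.

28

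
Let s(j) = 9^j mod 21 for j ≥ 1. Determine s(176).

We have s(1) = 9, s(2) = 18, s(3) = 15, s(4) = 9.
Since s(4) = s(1) = 9, the sequence is periodic with period 3.
So s(176) = s(1 + ((176-1) mod 3)) = s(2) = 18.

18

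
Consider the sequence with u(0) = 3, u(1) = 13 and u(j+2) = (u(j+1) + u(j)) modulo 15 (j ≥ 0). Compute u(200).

3

Computing terms: u(0) = 3,  u(1) = 13,  u(2) = 1,  u(3) = 14,  u(4) = 0,  u(5) = 14,  u(6) = 14,  u(7) = 13,  u(8) = 12,  u(9) = 10,  u(10) = 7,  u(11) = 2,  u(12) = 9,  u(13) = 11,  u(14) = 5,  u(15) = 1,  u(16) = 6,  u(17) = 7,  u(18) = 13,  u(19) = 5,  u(20) = 3,  u(21) = 8,  u(22) = 11,  u(23) = 4,  u(24) = 0,  u(25) = 4,  u(26) = 4,  u(27) = 8,  u(28) = 12,  u(29) = 5,  u(30) = 2,  u(31) = 7,  u(32) = 9,  u(33) = 1,  u(34) = 10,  u(35) = 11,  u(36) = 6,  u(37) = 2,  u(38) = 8,  u(39) = 10,  u(40) = 3,  u(41) = 13.
Since (u(40), u(41)) = (u(0), u(1)) = (3, 13) (two consecutive terms determine the rest), the sequence is periodic with period 40.
So u(200) = u(0 + ((200-0) mod 40)) = u(0) = 3.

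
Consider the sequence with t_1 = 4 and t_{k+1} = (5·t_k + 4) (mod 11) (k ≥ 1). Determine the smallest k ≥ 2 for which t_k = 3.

3

t_1 = 4; t_2 = 2; t_3 = 3; t_4 = 8; t_5 = 0; t_6 = 4.
Since t_6 = t_1 = 4, the sequence is periodic with period 5.
The value 3 first appears (with k ≥ 2) at t_3.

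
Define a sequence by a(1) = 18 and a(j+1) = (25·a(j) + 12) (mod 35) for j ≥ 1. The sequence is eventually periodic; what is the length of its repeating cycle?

We have a(1) = 18; a(2) = 7; a(3) = 12; a(4) = 32; a(5) = 7.
Since a(5) = a(2) = 7, the sequence is eventually periodic: after a pre-period of length 1 it cycles with period 3.

3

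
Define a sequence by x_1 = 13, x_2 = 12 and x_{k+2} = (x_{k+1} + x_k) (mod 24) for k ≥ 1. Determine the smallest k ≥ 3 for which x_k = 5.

x_1 = 13; x_2 = 12; x_3 = 1; x_4 = 13; x_5 = 14; x_6 = 3; x_7 = 17; x_8 = 20; x_9 = 13; x_{10} = 9; x_{11} = 22; x_{12} = 7; x_{13} = 5; x_{14} = 12; x_{15} = 17; x_{16} = 5; x_{17} = 22; x_{18} = 3; x_{19} = 1; x_{20} = 4; x_{21} = 5; x_{22} = 9; x_{23} = 14; x_{24} = 23; x_{25} = 13; x_{26} = 12.
Since (x_{25}, x_{26}) = (x_1, x_2) = (13, 12) (two consecutive terms determine the rest), the sequence is periodic with period 24.
The value 5 first appears (with k ≥ 3) at x_{13}.

13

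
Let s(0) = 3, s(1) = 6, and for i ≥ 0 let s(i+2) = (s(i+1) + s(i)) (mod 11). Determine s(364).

Listing terms: s(0) = 3,  s(1) = 6,  s(2) = 9,  s(3) = 4,  s(4) = 2,  s(5) = 6,  s(6) = 8,  s(7) = 3,  s(8) = 0,  s(9) = 3,  s(10) = 3,  s(11) = 6.
The sequence repeats with period 10.
(364 - 0) mod 10 = 4, so s(364) = s(4) = 2.

2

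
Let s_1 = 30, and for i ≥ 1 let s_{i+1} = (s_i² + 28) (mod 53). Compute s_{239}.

13

We have s_1 = 30,  s_2 = 27,  s_3 = 15,  s_4 = 41,  s_5 = 13,  s_6 = 38,  s_7 = 41.
Since s_7 = s_4 = 41, the sequence is eventually periodic: after a pre-period of length 3 it cycles with period 3.
For i ≥ 4, s_i depends only on (i - 4) mod 3. (239 - 4) mod 3 = 1, so s_{239} = s_5 = 13.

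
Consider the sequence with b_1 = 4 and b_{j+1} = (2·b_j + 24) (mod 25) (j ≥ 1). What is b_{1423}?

13

b_1 = 4,  b_2 = 7,  b_3 = 13,  b_4 = 0,  b_5 = 24,  b_6 = 22,  b_7 = 18,  b_8 = 10,  b_9 = 19,  b_{10} = 12,  b_{11} = 23,  b_{12} = 20,  b_{13} = 14,  b_{14} = 2,  b_{15} = 3,  b_{16} = 5,  b_{17} = 9,  b_{18} = 17,  b_{19} = 8,  b_{20} = 15,  b_{21} = 4.
Since b_{21} = b_1 = 4, the sequence is periodic with period 20.
(1423 - 1) mod 20 = 2, so b_{1423} = b_3 = 13.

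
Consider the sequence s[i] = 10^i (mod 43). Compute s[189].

1

We have s[1] = 10,  s[2] = 14,  s[3] = 11,  s[4] = 24,  s[5] = 25,  s[6] = 35,  s[7] = 6,  s[8] = 17,  s[9] = 41,  s[10] = 23,  s[11] = 15,  s[12] = 21,  s[13] = 38,  s[14] = 36,  s[15] = 16,  s[16] = 31,  s[17] = 9,  s[18] = 4,  s[19] = 40,  s[20] = 13,  s[21] = 1,  s[22] = 10.
The sequence repeats with period 21.
So s[189] = s[1 + ((189-1) mod 21)] = s[21] = 1.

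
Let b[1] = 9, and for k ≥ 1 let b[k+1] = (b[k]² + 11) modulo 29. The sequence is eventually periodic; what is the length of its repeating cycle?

Listing terms: b[1] = 9, b[2] = 5, b[3] = 7, b[4] = 2, b[5] = 15, b[6] = 4, b[7] = 27, b[8] = 15.
Since b[8] = b[5] = 15, the sequence is eventually periodic: after a pre-period of length 4 it cycles with period 3.

3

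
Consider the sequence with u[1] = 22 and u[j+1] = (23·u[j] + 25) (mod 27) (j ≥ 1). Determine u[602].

u[1] = 22, u[2] = 18, u[3] = 7, u[4] = 24, u[5] = 10, u[6] = 12, u[7] = 4, u[8] = 9, u[9] = 16, u[10] = 15, u[11] = 19, u[12] = 3, u[13] = 13, u[14] = 0, u[15] = 25, u[16] = 6, u[17] = 1, u[18] = 21, u[19] = 22.
The sequence repeats with period 18.
(602 - 1) mod 18 = 7, so u[602] = u[8] = 9.

9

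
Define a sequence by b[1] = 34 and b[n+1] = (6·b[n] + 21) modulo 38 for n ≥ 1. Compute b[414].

37

b[1] = 34,  b[2] = 35,  b[3] = 3,  b[4] = 1,  b[5] = 27,  b[6] = 31,  b[7] = 17,  b[8] = 9,  b[9] = 37,  b[10] = 15,  b[11] = 35.
Since b[11] = b[2] = 35, the sequence is eventually periodic: after a pre-period of length 1 it cycles with period 9.
For n ≥ 2, b[n] depends only on (n - 2) mod 9. (414 - 2) mod 9 = 7, so b[414] = b[9] = 37.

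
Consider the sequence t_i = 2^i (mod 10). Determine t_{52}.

Listing terms: t_0 = 1,  t_1 = 2,  t_2 = 4,  t_3 = 8,  t_4 = 6,  t_5 = 2.
Since t_5 = t_1 = 2, the sequence is eventually periodic: after a pre-period of length 1 it cycles with period 4.
For i ≥ 1, t_i depends only on (i - 1) mod 4. (52 - 1) mod 4 = 3, so t_{52} = t_4 = 6.

6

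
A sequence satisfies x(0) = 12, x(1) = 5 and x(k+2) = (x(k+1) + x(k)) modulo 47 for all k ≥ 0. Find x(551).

We have x(0) = 12; x(1) = 5; x(2) = 17; x(3) = 22; x(4) = 39; x(5) = 14; x(6) = 6; x(7) = 20; x(8) = 26; x(9) = 46; x(10) = 25; x(11) = 24; x(12) = 2; x(13) = 26; x(14) = 28; x(15) = 7; x(16) = 35; x(17) = 42; x(18) = 30; x(19) = 25; x(20) = 8; x(21) = 33; x(22) = 41; x(23) = 27; x(24) = 21; x(25) = 1; x(26) = 22; x(27) = 23; x(28) = 45; x(29) = 21; x(30) = 19; x(31) = 40; x(32) = 12; x(33) = 5.
Since (x(32), x(33)) = (x(0), x(1)) = (12, 5) (two consecutive terms determine the rest), the sequence is periodic with period 32.
So x(551) = x(0 + ((551-0) mod 32)) = x(7) = 20.

20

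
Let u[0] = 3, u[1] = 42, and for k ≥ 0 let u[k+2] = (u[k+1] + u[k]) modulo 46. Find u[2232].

43

We have u[0] = 3; u[1] = 42; u[2] = 45; u[3] = 41; u[4] = 40; u[5] = 35; u[6] = 29; u[7] = 18; u[8] = 1; u[9] = 19; u[10] = 20; u[11] = 39; u[12] = 13; u[13] = 6; u[14] = 19; u[15] = 25; u[16] = 44; u[17] = 23; u[18] = 21; u[19] = 44; u[20] = 19; u[21] = 17; u[22] = 36; u[23] = 7; u[24] = 43; u[25] = 4; u[26] = 1; u[27] = 5; u[28] = 6; u[29] = 11; u[30] = 17; u[31] = 28; u[32] = 45; u[33] = 27; u[34] = 26; u[35] = 7; u[36] = 33; u[37] = 40; u[38] = 27; u[39] = 21; u[40] = 2; u[41] = 23; u[42] = 25; u[43] = 2; u[44] = 27; u[45] = 29; u[46] = 10; u[47] = 39; u[48] = 3; u[49] = 42.
The sequence repeats with period 48.
(2232 - 0) mod 48 = 24, so u[2232] = u[24] = 43.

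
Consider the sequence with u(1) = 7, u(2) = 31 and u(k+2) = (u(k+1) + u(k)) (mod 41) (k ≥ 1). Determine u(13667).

u(1) = 7,  u(2) = 31,  u(3) = 38,  u(4) = 28,  u(5) = 25,  u(6) = 12,  u(7) = 37,  u(8) = 8,  u(9) = 4,  u(10) = 12,  u(11) = 16,  u(12) = 28,  u(13) = 3,  u(14) = 31,  u(15) = 34,  u(16) = 24,  u(17) = 17,  u(18) = 0,  u(19) = 17,  u(20) = 17,  u(21) = 34,  u(22) = 10,  u(23) = 3,  u(24) = 13,  u(25) = 16,  u(26) = 29,  u(27) = 4,  u(28) = 33,  u(29) = 37,  u(30) = 29,  u(31) = 25,  u(32) = 13,  u(33) = 38,  u(34) = 10,  u(35) = 7,  u(36) = 17,  u(37) = 24,  u(38) = 0,  u(39) = 24,  u(40) = 24,  u(41) = 7,  u(42) = 31.
The sequence repeats with period 40.
(13667 - 1) mod 40 = 26, so u(13667) = u(27) = 4.

4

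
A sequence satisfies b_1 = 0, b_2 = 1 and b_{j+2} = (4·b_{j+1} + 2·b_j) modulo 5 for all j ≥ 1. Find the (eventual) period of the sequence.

4

Listing terms: b_1 = 0,  b_2 = 1,  b_3 = 4,  b_4 = 3,  b_5 = 0,  b_6 = 1.
Since (b_5, b_6) = (b_1, b_2) = (0, 1) (two consecutive terms determine the rest), the sequence is periodic with period 4.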